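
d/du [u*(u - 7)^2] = (u - 7)*(3*u - 7)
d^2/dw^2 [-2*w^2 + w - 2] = -4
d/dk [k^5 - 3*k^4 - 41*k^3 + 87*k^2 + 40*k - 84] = 5*k^4 - 12*k^3 - 123*k^2 + 174*k + 40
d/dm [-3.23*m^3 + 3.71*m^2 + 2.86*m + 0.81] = -9.69*m^2 + 7.42*m + 2.86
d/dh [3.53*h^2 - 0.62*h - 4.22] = 7.06*h - 0.62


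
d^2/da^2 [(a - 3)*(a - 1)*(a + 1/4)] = 6*a - 15/2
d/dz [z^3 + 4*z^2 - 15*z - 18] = 3*z^2 + 8*z - 15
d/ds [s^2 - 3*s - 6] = 2*s - 3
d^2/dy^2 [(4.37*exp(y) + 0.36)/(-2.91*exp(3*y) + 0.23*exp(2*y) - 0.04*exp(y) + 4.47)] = (-148.022388*exp(6*y) - 18.662121*exp(5*y) + 4.453927*exp(4*y) - 739.167625*exp(3*y) - 15.17823*exp(2*y) + 0.698532*exp(y) - 87.380901)*exp(y)/(24.642171*exp(9*y) - 5.842989*exp(8*y) + 1.477989*exp(7*y) - 113.73002*exp(6*y) + 17.970942*exp(5*y) - 3.832341*exp(4*y) + 174.680065*exp(3*y) - 13.808277*exp(2*y) + 2.397708*exp(y) - 89.314623)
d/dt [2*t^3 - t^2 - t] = 6*t^2 - 2*t - 1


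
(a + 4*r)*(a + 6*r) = a^2 + 10*a*r + 24*r^2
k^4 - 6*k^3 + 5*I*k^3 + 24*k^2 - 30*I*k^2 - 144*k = k*(k - 6)*(k - 3*I)*(k + 8*I)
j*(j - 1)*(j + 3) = j^3 + 2*j^2 - 3*j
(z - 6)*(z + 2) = z^2 - 4*z - 12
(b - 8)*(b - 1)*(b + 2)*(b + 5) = b^4 - 2*b^3 - 45*b^2 - 34*b + 80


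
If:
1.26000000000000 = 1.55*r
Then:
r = 0.81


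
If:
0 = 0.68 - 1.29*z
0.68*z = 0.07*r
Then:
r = 5.12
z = 0.53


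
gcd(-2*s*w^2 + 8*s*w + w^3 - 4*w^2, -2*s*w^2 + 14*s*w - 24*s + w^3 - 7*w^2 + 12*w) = 2*s*w - 8*s - w^2 + 4*w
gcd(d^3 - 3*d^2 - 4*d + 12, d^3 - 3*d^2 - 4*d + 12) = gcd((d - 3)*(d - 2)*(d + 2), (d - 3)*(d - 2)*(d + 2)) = d^3 - 3*d^2 - 4*d + 12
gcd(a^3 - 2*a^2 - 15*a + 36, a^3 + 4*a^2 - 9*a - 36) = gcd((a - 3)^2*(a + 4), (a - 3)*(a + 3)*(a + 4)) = a^2 + a - 12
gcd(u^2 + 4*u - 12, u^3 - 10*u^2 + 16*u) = u - 2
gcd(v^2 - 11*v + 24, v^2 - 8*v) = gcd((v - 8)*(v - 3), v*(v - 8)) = v - 8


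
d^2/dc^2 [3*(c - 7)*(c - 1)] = 6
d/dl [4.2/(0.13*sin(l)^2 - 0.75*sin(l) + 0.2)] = (3.15 - 1.092*sin(l))*cos(l)/(0.13*sin(l)^2 - 0.75*sin(l) + 0.2)^2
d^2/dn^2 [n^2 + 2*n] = 2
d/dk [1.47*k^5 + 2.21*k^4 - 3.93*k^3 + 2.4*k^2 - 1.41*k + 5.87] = 7.35*k^4 + 8.84*k^3 - 11.79*k^2 + 4.8*k - 1.41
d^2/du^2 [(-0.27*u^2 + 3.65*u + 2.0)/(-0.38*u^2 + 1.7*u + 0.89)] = (-0.705279999999999*u^3 - 1.184916*u^2 + 0.345419999999999*u - 1.440166)/(0.054872*u^6 - 0.73644*u^5 + 2.909052*u^4 - 1.46336*u^3 - 6.813306*u^2 - 4.03971*u - 0.704969)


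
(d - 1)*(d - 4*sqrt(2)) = d^2 - 4*sqrt(2)*d - d + 4*sqrt(2)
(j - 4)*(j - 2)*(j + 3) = j^3 - 3*j^2 - 10*j + 24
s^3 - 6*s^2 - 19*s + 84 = (s - 7)*(s - 3)*(s + 4)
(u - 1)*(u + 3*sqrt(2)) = u^2 - u + 3*sqrt(2)*u - 3*sqrt(2)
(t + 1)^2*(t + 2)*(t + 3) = t^4 + 7*t^3 + 17*t^2 + 17*t + 6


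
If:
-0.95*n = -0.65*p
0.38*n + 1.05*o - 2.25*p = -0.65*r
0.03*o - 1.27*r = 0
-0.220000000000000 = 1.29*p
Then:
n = -0.12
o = -0.32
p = -0.17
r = -0.01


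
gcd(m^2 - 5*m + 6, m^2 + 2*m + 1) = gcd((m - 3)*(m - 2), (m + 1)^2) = 1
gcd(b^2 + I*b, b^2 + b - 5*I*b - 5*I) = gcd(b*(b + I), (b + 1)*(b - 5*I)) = 1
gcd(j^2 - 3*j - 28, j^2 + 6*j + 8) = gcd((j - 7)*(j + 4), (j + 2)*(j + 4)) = j + 4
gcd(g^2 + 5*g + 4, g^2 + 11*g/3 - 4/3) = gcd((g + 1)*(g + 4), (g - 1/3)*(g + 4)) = g + 4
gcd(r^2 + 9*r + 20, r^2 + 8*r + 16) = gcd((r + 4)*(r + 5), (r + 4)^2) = r + 4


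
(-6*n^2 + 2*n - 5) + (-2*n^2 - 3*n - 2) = -8*n^2 - n - 7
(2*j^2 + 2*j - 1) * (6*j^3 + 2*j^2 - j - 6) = 12*j^5 + 16*j^4 - 4*j^3 - 16*j^2 - 11*j + 6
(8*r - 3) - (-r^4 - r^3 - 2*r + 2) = r^4 + r^3 + 10*r - 5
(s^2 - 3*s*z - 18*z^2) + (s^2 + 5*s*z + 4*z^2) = 2*s^2 + 2*s*z - 14*z^2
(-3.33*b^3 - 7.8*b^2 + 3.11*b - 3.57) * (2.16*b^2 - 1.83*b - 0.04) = -7.1928*b^5 - 10.7541*b^4 + 21.1248*b^3 - 13.0905*b^2 + 6.4087*b + 0.1428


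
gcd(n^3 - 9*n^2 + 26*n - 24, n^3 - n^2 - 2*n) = n - 2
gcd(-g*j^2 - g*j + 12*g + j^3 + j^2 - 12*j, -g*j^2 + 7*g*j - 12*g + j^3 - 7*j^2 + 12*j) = g*j - 3*g - j^2 + 3*j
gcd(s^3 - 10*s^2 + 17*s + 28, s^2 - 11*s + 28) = s^2 - 11*s + 28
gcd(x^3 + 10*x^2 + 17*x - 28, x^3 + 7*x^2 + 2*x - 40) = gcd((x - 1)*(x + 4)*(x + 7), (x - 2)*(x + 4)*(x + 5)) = x + 4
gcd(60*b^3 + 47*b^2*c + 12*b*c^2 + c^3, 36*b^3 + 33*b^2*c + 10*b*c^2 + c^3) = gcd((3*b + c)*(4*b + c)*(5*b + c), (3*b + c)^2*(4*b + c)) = 12*b^2 + 7*b*c + c^2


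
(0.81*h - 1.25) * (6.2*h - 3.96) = 5.022*h^2 - 10.9576*h + 4.95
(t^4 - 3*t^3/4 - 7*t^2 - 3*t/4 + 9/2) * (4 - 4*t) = -4*t^5 + 7*t^4 + 25*t^3 - 25*t^2 - 21*t + 18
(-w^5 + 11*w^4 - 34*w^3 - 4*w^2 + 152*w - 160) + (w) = -w^5 + 11*w^4 - 34*w^3 - 4*w^2 + 153*w - 160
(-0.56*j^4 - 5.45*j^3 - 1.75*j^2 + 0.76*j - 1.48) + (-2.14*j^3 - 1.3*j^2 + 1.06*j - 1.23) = -0.56*j^4 - 7.59*j^3 - 3.05*j^2 + 1.82*j - 2.71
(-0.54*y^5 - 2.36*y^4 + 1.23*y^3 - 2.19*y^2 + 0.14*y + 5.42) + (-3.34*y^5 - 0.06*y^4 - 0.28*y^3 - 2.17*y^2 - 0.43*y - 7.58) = -3.88*y^5 - 2.42*y^4 + 0.95*y^3 - 4.36*y^2 - 0.29*y - 2.16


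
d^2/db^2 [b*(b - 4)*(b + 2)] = 6*b - 4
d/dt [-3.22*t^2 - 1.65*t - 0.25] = -6.44*t - 1.65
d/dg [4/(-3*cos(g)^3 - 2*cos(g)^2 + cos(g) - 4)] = 4*(-9*cos(g)^2 - 4*cos(g) + 1)*sin(g)/(3*cos(g)^3 + 2*cos(g)^2 - cos(g) + 4)^2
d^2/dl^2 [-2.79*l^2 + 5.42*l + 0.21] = -5.58000000000000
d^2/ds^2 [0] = 0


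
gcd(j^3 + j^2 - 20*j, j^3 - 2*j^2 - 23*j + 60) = j^2 + j - 20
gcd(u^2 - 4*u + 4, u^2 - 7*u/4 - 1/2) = u - 2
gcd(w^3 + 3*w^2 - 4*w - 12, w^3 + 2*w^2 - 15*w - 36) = w + 3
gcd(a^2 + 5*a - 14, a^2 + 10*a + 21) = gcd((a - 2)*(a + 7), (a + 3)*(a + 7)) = a + 7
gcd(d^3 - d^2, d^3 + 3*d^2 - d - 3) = d - 1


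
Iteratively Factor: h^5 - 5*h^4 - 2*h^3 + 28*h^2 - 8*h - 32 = (h - 2)*(h^4 - 3*h^3 - 8*h^2 + 12*h + 16) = (h - 2)^2*(h^3 - h^2 - 10*h - 8) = (h - 2)^2*(h + 2)*(h^2 - 3*h - 4) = (h - 4)*(h - 2)^2*(h + 2)*(h + 1)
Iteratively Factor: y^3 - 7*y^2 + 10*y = (y - 2)*(y^2 - 5*y) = (y - 5)*(y - 2)*(y)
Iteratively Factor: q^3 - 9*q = (q)*(q^2 - 9) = q*(q - 3)*(q + 3)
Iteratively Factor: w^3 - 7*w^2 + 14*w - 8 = (w - 2)*(w^2 - 5*w + 4) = (w - 4)*(w - 2)*(w - 1)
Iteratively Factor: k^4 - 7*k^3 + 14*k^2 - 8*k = (k - 2)*(k^3 - 5*k^2 + 4*k) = (k - 4)*(k - 2)*(k^2 - k) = (k - 4)*(k - 2)*(k - 1)*(k)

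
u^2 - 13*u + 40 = (u - 8)*(u - 5)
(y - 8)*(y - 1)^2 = y^3 - 10*y^2 + 17*y - 8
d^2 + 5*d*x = d*(d + 5*x)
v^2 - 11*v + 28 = (v - 7)*(v - 4)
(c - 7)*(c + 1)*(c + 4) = c^3 - 2*c^2 - 31*c - 28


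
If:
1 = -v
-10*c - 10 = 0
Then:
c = -1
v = -1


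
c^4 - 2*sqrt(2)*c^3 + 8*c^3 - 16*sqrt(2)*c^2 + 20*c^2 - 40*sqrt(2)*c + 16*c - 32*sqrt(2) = (c + 2)^2*(c + 4)*(c - 2*sqrt(2))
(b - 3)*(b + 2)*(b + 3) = b^3 + 2*b^2 - 9*b - 18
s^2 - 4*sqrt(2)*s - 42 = (s - 7*sqrt(2))*(s + 3*sqrt(2))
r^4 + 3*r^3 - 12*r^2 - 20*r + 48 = (r - 2)^2*(r + 3)*(r + 4)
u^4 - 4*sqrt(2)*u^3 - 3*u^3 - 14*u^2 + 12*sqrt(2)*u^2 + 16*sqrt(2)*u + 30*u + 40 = (u - 4)*(u + 1)*(u - 5*sqrt(2))*(u + sqrt(2))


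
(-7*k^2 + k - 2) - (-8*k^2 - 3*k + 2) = k^2 + 4*k - 4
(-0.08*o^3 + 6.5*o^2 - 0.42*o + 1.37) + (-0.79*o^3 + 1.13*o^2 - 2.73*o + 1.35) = -0.87*o^3 + 7.63*o^2 - 3.15*o + 2.72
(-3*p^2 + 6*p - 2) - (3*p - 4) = -3*p^2 + 3*p + 2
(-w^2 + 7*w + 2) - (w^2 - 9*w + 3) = -2*w^2 + 16*w - 1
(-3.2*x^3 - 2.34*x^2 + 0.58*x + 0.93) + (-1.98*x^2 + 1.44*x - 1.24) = -3.2*x^3 - 4.32*x^2 + 2.02*x - 0.31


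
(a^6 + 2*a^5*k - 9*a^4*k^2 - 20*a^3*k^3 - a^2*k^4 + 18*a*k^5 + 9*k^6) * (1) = a^6 + 2*a^5*k - 9*a^4*k^2 - 20*a^3*k^3 - a^2*k^4 + 18*a*k^5 + 9*k^6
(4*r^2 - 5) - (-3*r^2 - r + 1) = 7*r^2 + r - 6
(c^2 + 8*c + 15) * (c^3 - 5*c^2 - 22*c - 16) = c^5 + 3*c^4 - 47*c^3 - 267*c^2 - 458*c - 240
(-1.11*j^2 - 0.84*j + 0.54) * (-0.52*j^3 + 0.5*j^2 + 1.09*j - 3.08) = 0.5772*j^5 - 0.1182*j^4 - 1.9107*j^3 + 2.7732*j^2 + 3.1758*j - 1.6632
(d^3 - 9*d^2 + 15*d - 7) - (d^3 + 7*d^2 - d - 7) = -16*d^2 + 16*d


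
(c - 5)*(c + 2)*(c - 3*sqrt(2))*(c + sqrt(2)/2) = c^4 - 5*sqrt(2)*c^3/2 - 3*c^3 - 13*c^2 + 15*sqrt(2)*c^2/2 + 9*c + 25*sqrt(2)*c + 30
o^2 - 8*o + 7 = (o - 7)*(o - 1)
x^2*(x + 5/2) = x^3 + 5*x^2/2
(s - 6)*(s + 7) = s^2 + s - 42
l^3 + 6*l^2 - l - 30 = (l - 2)*(l + 3)*(l + 5)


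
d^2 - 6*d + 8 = (d - 4)*(d - 2)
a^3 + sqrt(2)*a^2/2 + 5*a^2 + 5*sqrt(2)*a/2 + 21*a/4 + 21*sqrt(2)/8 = (a + 3/2)*(a + 7/2)*(a + sqrt(2)/2)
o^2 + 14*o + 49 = (o + 7)^2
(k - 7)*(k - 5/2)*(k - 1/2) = k^3 - 10*k^2 + 89*k/4 - 35/4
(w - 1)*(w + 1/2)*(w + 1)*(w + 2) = w^4 + 5*w^3/2 - 5*w/2 - 1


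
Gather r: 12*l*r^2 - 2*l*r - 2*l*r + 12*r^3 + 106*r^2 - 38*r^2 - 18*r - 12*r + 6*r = 12*r^3 + r^2*(12*l + 68) + r*(-4*l - 24)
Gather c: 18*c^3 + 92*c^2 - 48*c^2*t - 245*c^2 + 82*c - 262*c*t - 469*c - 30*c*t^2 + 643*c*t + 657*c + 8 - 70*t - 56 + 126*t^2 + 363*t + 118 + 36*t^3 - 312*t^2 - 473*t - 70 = 18*c^3 + c^2*(-48*t - 153) + c*(-30*t^2 + 381*t + 270) + 36*t^3 - 186*t^2 - 180*t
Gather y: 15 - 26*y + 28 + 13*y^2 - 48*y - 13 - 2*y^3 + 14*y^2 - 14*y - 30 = -2*y^3 + 27*y^2 - 88*y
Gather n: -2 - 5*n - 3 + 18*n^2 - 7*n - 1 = 18*n^2 - 12*n - 6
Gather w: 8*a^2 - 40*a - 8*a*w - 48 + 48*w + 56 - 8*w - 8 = 8*a^2 - 40*a + w*(40 - 8*a)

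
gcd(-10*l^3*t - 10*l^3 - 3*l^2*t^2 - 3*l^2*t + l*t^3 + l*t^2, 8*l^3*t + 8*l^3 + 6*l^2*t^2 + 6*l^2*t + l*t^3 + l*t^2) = 2*l^2*t + 2*l^2 + l*t^2 + l*t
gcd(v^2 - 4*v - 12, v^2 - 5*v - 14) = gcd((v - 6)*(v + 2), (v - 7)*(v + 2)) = v + 2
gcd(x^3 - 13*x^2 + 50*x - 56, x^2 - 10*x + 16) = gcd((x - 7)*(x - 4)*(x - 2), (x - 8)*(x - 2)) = x - 2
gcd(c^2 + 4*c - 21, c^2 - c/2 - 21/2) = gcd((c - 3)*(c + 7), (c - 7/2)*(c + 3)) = 1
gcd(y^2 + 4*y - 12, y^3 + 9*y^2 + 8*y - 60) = y^2 + 4*y - 12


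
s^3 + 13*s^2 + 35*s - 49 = (s - 1)*(s + 7)^2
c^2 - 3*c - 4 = (c - 4)*(c + 1)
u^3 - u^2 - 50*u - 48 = (u - 8)*(u + 1)*(u + 6)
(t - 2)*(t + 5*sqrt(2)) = t^2 - 2*t + 5*sqrt(2)*t - 10*sqrt(2)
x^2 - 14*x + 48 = (x - 8)*(x - 6)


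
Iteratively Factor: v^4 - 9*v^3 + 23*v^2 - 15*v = (v - 3)*(v^3 - 6*v^2 + 5*v) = (v - 3)*(v - 1)*(v^2 - 5*v) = (v - 5)*(v - 3)*(v - 1)*(v)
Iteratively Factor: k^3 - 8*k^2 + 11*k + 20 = (k - 4)*(k^2 - 4*k - 5) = (k - 5)*(k - 4)*(k + 1)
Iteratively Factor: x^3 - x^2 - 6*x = (x)*(x^2 - x - 6) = x*(x - 3)*(x + 2)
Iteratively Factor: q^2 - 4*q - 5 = (q - 5)*(q + 1)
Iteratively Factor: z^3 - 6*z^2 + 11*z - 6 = (z - 2)*(z^2 - 4*z + 3) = (z - 2)*(z - 1)*(z - 3)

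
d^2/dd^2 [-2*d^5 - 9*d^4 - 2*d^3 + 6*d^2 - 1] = -40*d^3 - 108*d^2 - 12*d + 12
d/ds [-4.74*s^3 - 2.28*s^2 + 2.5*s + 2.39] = -14.22*s^2 - 4.56*s + 2.5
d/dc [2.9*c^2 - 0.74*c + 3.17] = 5.8*c - 0.74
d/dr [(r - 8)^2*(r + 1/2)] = (r - 8)*(3*r - 7)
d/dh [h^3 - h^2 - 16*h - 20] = 3*h^2 - 2*h - 16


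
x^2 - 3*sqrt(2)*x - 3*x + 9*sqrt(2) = (x - 3)*(x - 3*sqrt(2))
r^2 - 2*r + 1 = (r - 1)^2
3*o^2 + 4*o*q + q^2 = (o + q)*(3*o + q)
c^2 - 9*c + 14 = (c - 7)*(c - 2)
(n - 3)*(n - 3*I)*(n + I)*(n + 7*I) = n^4 - 3*n^3 + 5*I*n^3 + 17*n^2 - 15*I*n^2 - 51*n + 21*I*n - 63*I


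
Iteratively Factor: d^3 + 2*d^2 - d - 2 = (d + 2)*(d^2 - 1) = (d + 1)*(d + 2)*(d - 1)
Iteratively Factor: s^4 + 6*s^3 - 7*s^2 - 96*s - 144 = (s + 4)*(s^3 + 2*s^2 - 15*s - 36) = (s - 4)*(s + 4)*(s^2 + 6*s + 9) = (s - 4)*(s + 3)*(s + 4)*(s + 3)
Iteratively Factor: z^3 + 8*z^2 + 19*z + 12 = (z + 3)*(z^2 + 5*z + 4) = (z + 3)*(z + 4)*(z + 1)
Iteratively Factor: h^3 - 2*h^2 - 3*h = (h)*(h^2 - 2*h - 3) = h*(h - 3)*(h + 1)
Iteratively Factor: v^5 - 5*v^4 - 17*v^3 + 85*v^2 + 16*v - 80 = (v + 1)*(v^4 - 6*v^3 - 11*v^2 + 96*v - 80) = (v - 5)*(v + 1)*(v^3 - v^2 - 16*v + 16) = (v - 5)*(v - 1)*(v + 1)*(v^2 - 16) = (v - 5)*(v - 1)*(v + 1)*(v + 4)*(v - 4)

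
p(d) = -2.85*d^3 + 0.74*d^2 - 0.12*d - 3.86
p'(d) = -8.55*d^2 + 1.48*d - 0.12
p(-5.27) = 434.46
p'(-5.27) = -245.38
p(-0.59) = -2.95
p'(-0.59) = -3.97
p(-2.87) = 69.95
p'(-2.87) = -74.79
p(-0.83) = -1.62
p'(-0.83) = -7.24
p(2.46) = -42.10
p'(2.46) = -48.22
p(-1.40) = 5.58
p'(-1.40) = -18.95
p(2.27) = -33.66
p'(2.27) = -40.82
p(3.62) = -129.80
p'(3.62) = -106.81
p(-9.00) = 2134.81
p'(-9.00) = -705.99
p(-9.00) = 2134.81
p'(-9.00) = -705.99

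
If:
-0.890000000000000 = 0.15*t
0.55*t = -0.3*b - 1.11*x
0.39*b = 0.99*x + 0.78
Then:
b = 5.61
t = -5.93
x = 1.42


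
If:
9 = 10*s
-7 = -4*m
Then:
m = 7/4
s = 9/10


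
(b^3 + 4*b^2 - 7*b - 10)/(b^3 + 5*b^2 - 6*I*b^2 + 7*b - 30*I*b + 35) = (b^2 - b - 2)/(b^2 - 6*I*b + 7)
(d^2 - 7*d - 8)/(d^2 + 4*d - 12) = (d^2 - 7*d - 8)/(d^2 + 4*d - 12)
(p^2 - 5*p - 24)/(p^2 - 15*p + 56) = (p + 3)/(p - 7)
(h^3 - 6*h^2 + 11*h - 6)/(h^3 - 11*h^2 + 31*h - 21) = (h - 2)/(h - 7)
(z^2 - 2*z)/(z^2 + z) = (z - 2)/(z + 1)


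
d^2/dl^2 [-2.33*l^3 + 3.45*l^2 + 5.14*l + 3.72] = 6.9 - 13.98*l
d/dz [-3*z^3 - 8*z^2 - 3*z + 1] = -9*z^2 - 16*z - 3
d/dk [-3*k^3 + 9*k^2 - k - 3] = -9*k^2 + 18*k - 1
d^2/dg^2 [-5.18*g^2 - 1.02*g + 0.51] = -10.3600000000000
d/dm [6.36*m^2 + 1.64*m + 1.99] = 12.72*m + 1.64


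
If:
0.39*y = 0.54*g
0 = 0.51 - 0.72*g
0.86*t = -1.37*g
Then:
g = 0.71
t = -1.13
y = 0.98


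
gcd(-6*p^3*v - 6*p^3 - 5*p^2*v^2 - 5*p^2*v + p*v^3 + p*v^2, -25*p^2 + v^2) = 1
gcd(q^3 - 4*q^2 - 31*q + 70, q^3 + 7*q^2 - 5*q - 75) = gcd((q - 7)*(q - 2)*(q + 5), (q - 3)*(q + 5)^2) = q + 5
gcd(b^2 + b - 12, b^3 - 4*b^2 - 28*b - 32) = 1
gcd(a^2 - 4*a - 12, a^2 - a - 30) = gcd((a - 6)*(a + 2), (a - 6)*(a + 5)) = a - 6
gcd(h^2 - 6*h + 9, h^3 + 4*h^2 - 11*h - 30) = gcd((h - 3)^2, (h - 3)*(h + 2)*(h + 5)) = h - 3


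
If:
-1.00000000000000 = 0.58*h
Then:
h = -1.72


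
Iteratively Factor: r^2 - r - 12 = (r + 3)*(r - 4)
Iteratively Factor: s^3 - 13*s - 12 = (s + 1)*(s^2 - s - 12) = (s - 4)*(s + 1)*(s + 3)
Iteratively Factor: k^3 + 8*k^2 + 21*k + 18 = (k + 2)*(k^2 + 6*k + 9) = (k + 2)*(k + 3)*(k + 3)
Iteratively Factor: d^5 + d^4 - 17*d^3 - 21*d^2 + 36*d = (d - 4)*(d^4 + 5*d^3 + 3*d^2 - 9*d) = d*(d - 4)*(d^3 + 5*d^2 + 3*d - 9) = d*(d - 4)*(d + 3)*(d^2 + 2*d - 3) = d*(d - 4)*(d - 1)*(d + 3)*(d + 3)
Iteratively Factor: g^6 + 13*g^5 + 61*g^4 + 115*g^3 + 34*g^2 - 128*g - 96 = (g + 1)*(g^5 + 12*g^4 + 49*g^3 + 66*g^2 - 32*g - 96) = (g + 1)*(g + 2)*(g^4 + 10*g^3 + 29*g^2 + 8*g - 48) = (g - 1)*(g + 1)*(g + 2)*(g^3 + 11*g^2 + 40*g + 48) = (g - 1)*(g + 1)*(g + 2)*(g + 4)*(g^2 + 7*g + 12) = (g - 1)*(g + 1)*(g + 2)*(g + 4)^2*(g + 3)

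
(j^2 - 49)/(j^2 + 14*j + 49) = (j - 7)/(j + 7)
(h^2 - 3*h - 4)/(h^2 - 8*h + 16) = (h + 1)/(h - 4)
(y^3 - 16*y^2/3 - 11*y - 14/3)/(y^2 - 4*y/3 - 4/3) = (y^2 - 6*y - 7)/(y - 2)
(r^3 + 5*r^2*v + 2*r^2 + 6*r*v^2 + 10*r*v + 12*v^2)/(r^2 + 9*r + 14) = (r^2 + 5*r*v + 6*v^2)/(r + 7)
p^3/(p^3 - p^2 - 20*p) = p^2/(p^2 - p - 20)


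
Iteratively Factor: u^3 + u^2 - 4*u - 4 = (u + 2)*(u^2 - u - 2) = (u + 1)*(u + 2)*(u - 2)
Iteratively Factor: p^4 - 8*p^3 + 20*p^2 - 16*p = (p - 2)*(p^3 - 6*p^2 + 8*p) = (p - 2)^2*(p^2 - 4*p) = (p - 4)*(p - 2)^2*(p)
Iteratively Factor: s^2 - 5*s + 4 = (s - 4)*(s - 1)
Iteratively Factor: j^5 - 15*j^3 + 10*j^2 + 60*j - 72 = (j - 2)*(j^4 + 2*j^3 - 11*j^2 - 12*j + 36) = (j - 2)*(j + 3)*(j^3 - j^2 - 8*j + 12) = (j - 2)^2*(j + 3)*(j^2 + j - 6) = (j - 2)^3*(j + 3)*(j + 3)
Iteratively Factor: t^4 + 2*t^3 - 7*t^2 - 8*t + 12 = (t + 2)*(t^3 - 7*t + 6) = (t - 1)*(t + 2)*(t^2 + t - 6) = (t - 1)*(t + 2)*(t + 3)*(t - 2)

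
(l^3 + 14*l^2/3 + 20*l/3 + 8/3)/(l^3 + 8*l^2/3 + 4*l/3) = (l + 2)/l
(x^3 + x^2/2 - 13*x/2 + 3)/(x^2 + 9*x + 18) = (x^2 - 5*x/2 + 1)/(x + 6)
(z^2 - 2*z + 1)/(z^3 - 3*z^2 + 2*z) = (z - 1)/(z*(z - 2))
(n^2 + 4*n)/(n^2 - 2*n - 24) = n/(n - 6)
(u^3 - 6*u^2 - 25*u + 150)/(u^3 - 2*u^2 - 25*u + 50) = (u - 6)/(u - 2)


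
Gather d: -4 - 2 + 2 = -4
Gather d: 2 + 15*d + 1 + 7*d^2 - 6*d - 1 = 7*d^2 + 9*d + 2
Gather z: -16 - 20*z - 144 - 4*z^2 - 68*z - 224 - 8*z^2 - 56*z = -12*z^2 - 144*z - 384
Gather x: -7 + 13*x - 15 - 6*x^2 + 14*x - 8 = -6*x^2 + 27*x - 30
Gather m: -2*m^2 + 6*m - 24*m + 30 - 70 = -2*m^2 - 18*m - 40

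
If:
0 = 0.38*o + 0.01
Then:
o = -0.03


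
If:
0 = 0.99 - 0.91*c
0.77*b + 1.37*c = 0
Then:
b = -1.94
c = 1.09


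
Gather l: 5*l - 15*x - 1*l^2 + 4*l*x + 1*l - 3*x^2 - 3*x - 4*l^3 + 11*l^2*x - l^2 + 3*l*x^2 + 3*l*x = -4*l^3 + l^2*(11*x - 2) + l*(3*x^2 + 7*x + 6) - 3*x^2 - 18*x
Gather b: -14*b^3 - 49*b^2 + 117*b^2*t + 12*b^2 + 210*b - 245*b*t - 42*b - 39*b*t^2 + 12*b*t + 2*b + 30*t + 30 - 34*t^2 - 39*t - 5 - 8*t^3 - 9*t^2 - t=-14*b^3 + b^2*(117*t - 37) + b*(-39*t^2 - 233*t + 170) - 8*t^3 - 43*t^2 - 10*t + 25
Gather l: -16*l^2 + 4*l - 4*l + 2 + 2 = 4 - 16*l^2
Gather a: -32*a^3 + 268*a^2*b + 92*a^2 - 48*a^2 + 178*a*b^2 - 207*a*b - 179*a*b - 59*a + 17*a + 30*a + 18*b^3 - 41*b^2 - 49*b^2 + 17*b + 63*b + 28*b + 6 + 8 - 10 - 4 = -32*a^3 + a^2*(268*b + 44) + a*(178*b^2 - 386*b - 12) + 18*b^3 - 90*b^2 + 108*b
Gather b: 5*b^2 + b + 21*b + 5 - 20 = 5*b^2 + 22*b - 15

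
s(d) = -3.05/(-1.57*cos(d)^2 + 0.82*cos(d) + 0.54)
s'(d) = -3.05*(-3.14*sin(d)*cos(d) + 0.82*sin(d))/(-1.57*cos(d)^2 + 0.82*cos(d) + 0.54)^2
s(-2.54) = 2.54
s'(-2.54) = 4.06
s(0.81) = -8.50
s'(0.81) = 23.05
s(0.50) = -60.42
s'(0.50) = 1110.69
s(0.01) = 14.53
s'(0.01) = 1.61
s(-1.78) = -10.10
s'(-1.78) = 48.16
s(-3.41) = 1.78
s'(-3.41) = -1.06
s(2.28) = 4.62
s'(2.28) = -15.23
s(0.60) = -20.70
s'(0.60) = 140.57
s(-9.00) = 2.02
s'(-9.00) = 2.03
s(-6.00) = 25.40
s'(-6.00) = 129.71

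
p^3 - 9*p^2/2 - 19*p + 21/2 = (p - 7)*(p - 1/2)*(p + 3)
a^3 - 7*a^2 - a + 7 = (a - 7)*(a - 1)*(a + 1)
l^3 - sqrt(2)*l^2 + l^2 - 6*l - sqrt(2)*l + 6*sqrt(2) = (l - 2)*(l + 3)*(l - sqrt(2))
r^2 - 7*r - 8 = (r - 8)*(r + 1)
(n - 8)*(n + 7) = n^2 - n - 56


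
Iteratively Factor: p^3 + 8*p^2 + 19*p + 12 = (p + 4)*(p^2 + 4*p + 3) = (p + 1)*(p + 4)*(p + 3)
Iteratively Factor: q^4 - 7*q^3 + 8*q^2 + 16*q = (q + 1)*(q^3 - 8*q^2 + 16*q) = (q - 4)*(q + 1)*(q^2 - 4*q) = (q - 4)^2*(q + 1)*(q)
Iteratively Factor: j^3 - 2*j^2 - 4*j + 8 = (j - 2)*(j^2 - 4) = (j - 2)*(j + 2)*(j - 2)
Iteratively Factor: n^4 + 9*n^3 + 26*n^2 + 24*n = (n + 4)*(n^3 + 5*n^2 + 6*n) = (n + 2)*(n + 4)*(n^2 + 3*n) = n*(n + 2)*(n + 4)*(n + 3)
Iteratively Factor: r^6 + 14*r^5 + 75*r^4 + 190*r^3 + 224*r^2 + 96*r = (r + 4)*(r^5 + 10*r^4 + 35*r^3 + 50*r^2 + 24*r) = (r + 2)*(r + 4)*(r^4 + 8*r^3 + 19*r^2 + 12*r) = r*(r + 2)*(r + 4)*(r^3 + 8*r^2 + 19*r + 12) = r*(r + 1)*(r + 2)*(r + 4)*(r^2 + 7*r + 12) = r*(r + 1)*(r + 2)*(r + 3)*(r + 4)*(r + 4)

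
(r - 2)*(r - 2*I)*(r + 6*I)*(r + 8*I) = r^4 - 2*r^3 + 12*I*r^3 - 20*r^2 - 24*I*r^2 + 40*r + 96*I*r - 192*I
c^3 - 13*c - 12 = (c - 4)*(c + 1)*(c + 3)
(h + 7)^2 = h^2 + 14*h + 49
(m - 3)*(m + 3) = m^2 - 9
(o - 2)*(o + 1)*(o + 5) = o^3 + 4*o^2 - 7*o - 10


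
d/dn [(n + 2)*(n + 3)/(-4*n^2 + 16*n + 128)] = (9*n^2 + 76*n + 136)/(4*(n^4 - 8*n^3 - 48*n^2 + 256*n + 1024))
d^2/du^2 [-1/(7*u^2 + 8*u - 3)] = 2*(49*u^2 + 56*u - 4*(7*u + 4)^2 - 21)/(7*u^2 + 8*u - 3)^3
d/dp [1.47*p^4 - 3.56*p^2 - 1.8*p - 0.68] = 5.88*p^3 - 7.12*p - 1.8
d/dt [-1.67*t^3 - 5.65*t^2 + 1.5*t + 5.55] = -5.01*t^2 - 11.3*t + 1.5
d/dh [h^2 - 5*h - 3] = 2*h - 5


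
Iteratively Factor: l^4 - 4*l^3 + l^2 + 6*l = (l - 2)*(l^3 - 2*l^2 - 3*l) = (l - 3)*(l - 2)*(l^2 + l) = (l - 3)*(l - 2)*(l + 1)*(l)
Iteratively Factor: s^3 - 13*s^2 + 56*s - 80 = (s - 5)*(s^2 - 8*s + 16) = (s - 5)*(s - 4)*(s - 4)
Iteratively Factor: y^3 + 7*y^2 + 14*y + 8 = (y + 1)*(y^2 + 6*y + 8) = (y + 1)*(y + 2)*(y + 4)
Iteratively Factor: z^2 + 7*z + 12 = (z + 4)*(z + 3)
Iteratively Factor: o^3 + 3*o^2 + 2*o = (o + 2)*(o^2 + o) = (o + 1)*(o + 2)*(o)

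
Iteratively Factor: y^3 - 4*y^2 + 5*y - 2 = (y - 1)*(y^2 - 3*y + 2) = (y - 2)*(y - 1)*(y - 1)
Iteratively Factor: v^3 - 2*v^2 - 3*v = (v)*(v^2 - 2*v - 3) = v*(v + 1)*(v - 3)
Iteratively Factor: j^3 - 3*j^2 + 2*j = (j)*(j^2 - 3*j + 2) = j*(j - 1)*(j - 2)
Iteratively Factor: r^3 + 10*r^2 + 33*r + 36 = (r + 3)*(r^2 + 7*r + 12) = (r + 3)*(r + 4)*(r + 3)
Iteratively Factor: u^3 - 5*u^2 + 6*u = (u - 2)*(u^2 - 3*u) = (u - 3)*(u - 2)*(u)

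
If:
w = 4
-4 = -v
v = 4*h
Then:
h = 1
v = 4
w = 4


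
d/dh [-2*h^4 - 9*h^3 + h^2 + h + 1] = -8*h^3 - 27*h^2 + 2*h + 1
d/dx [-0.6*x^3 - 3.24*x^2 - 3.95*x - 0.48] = -1.8*x^2 - 6.48*x - 3.95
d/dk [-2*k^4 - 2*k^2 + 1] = -8*k^3 - 4*k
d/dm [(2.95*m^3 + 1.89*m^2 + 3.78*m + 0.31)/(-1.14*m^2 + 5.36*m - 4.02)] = (-3.363*m^4 + 31.624*m^3 - 21.1374*m^2 - 14.4888*m - 16.8572)/(1.2996*m^4 - 12.2208*m^3 + 37.8952*m^2 - 43.0944*m + 16.1604)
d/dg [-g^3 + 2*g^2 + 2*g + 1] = -3*g^2 + 4*g + 2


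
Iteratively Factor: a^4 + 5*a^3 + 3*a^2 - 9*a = (a + 3)*(a^3 + 2*a^2 - 3*a) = a*(a + 3)*(a^2 + 2*a - 3) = a*(a - 1)*(a + 3)*(a + 3)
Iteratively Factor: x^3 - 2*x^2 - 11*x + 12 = (x + 3)*(x^2 - 5*x + 4) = (x - 4)*(x + 3)*(x - 1)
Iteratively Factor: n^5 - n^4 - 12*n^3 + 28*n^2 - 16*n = (n - 2)*(n^4 + n^3 - 10*n^2 + 8*n) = n*(n - 2)*(n^3 + n^2 - 10*n + 8) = n*(n - 2)*(n + 4)*(n^2 - 3*n + 2) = n*(n - 2)*(n - 1)*(n + 4)*(n - 2)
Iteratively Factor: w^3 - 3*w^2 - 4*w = (w)*(w^2 - 3*w - 4) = w*(w - 4)*(w + 1)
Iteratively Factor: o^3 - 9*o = (o)*(o^2 - 9) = o*(o - 3)*(o + 3)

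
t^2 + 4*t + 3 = (t + 1)*(t + 3)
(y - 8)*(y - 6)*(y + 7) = y^3 - 7*y^2 - 50*y + 336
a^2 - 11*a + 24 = (a - 8)*(a - 3)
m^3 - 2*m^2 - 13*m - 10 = (m - 5)*(m + 1)*(m + 2)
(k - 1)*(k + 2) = k^2 + k - 2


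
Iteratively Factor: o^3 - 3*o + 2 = (o + 2)*(o^2 - 2*o + 1) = (o - 1)*(o + 2)*(o - 1)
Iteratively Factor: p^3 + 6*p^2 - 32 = (p - 2)*(p^2 + 8*p + 16) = (p - 2)*(p + 4)*(p + 4)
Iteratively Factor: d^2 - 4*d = (d)*(d - 4)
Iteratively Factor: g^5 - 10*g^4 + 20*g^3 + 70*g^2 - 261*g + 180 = (g - 3)*(g^4 - 7*g^3 - g^2 + 67*g - 60) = (g - 3)*(g - 1)*(g^3 - 6*g^2 - 7*g + 60) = (g - 4)*(g - 3)*(g - 1)*(g^2 - 2*g - 15) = (g - 5)*(g - 4)*(g - 3)*(g - 1)*(g + 3)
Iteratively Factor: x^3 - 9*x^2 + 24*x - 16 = (x - 1)*(x^2 - 8*x + 16) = (x - 4)*(x - 1)*(x - 4)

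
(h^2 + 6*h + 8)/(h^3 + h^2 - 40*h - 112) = (h + 2)/(h^2 - 3*h - 28)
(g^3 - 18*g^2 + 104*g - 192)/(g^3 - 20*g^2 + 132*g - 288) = (g - 4)/(g - 6)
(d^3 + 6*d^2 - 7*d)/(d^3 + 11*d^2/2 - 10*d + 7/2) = 2*d/(2*d - 1)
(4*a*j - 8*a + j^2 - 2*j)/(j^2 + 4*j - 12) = (4*a + j)/(j + 6)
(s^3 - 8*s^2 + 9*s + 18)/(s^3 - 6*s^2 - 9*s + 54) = (s + 1)/(s + 3)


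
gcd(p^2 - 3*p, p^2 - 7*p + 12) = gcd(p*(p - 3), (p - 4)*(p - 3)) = p - 3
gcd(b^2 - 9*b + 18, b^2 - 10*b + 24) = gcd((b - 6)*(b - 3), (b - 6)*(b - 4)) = b - 6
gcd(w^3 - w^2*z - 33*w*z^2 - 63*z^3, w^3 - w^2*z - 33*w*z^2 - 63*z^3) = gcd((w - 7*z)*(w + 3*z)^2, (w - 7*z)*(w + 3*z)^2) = -w^3 + w^2*z + 33*w*z^2 + 63*z^3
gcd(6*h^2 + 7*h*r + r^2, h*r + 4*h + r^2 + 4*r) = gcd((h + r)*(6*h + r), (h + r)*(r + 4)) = h + r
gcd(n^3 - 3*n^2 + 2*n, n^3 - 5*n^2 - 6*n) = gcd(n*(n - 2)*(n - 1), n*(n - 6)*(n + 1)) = n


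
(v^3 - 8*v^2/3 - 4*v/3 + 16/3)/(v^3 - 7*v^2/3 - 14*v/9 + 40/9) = 3*(v - 2)/(3*v - 5)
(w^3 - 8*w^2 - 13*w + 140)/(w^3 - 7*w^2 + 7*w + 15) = (w^2 - 3*w - 28)/(w^2 - 2*w - 3)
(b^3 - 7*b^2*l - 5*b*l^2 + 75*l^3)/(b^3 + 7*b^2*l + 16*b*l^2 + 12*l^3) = (b^2 - 10*b*l + 25*l^2)/(b^2 + 4*b*l + 4*l^2)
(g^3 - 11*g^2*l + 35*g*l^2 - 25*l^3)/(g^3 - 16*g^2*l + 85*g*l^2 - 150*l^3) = (g - l)/(g - 6*l)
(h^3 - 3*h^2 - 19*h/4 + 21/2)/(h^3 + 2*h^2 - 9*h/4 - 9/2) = (2*h - 7)/(2*h + 3)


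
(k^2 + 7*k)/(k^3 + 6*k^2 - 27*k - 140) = k/(k^2 - k - 20)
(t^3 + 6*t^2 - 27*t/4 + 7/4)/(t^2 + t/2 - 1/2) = (2*t^2 + 13*t - 7)/(2*(t + 1))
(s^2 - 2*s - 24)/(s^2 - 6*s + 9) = (s^2 - 2*s - 24)/(s^2 - 6*s + 9)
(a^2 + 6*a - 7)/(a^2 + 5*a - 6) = (a + 7)/(a + 6)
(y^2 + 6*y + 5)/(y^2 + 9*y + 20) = (y + 1)/(y + 4)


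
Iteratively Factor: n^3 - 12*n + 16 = (n - 2)*(n^2 + 2*n - 8) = (n - 2)^2*(n + 4)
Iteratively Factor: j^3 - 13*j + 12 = (j + 4)*(j^2 - 4*j + 3) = (j - 3)*(j + 4)*(j - 1)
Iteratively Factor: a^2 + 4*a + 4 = (a + 2)*(a + 2)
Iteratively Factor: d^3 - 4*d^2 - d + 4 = (d - 1)*(d^2 - 3*d - 4) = (d - 4)*(d - 1)*(d + 1)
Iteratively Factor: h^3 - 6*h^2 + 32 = (h - 4)*(h^2 - 2*h - 8) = (h - 4)^2*(h + 2)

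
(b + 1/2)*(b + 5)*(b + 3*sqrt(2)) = b^3 + 3*sqrt(2)*b^2 + 11*b^2/2 + 5*b/2 + 33*sqrt(2)*b/2 + 15*sqrt(2)/2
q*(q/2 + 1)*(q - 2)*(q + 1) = q^4/2 + q^3/2 - 2*q^2 - 2*q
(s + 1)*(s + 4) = s^2 + 5*s + 4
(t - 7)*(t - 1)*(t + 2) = t^3 - 6*t^2 - 9*t + 14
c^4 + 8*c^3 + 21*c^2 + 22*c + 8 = (c + 1)^2*(c + 2)*(c + 4)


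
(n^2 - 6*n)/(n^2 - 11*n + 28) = n*(n - 6)/(n^2 - 11*n + 28)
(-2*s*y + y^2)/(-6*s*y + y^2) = (2*s - y)/(6*s - y)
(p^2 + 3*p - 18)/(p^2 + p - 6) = (p^2 + 3*p - 18)/(p^2 + p - 6)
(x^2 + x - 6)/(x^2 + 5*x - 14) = (x + 3)/(x + 7)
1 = 1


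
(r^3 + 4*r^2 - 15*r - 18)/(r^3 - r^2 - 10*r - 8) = (r^2 + 3*r - 18)/(r^2 - 2*r - 8)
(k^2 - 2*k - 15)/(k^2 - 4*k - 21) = (k - 5)/(k - 7)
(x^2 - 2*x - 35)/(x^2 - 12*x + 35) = (x + 5)/(x - 5)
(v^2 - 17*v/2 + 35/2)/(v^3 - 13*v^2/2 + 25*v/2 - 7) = (v - 5)/(v^2 - 3*v + 2)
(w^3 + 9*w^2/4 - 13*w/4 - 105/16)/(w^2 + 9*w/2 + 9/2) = (8*w^2 + 6*w - 35)/(8*(w + 3))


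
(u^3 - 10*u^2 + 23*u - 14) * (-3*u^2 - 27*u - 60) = -3*u^5 + 3*u^4 + 141*u^3 + 21*u^2 - 1002*u + 840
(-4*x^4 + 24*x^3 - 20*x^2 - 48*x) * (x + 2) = -4*x^5 + 16*x^4 + 28*x^3 - 88*x^2 - 96*x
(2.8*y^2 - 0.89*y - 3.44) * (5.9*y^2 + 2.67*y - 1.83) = 16.52*y^4 + 2.225*y^3 - 27.7963*y^2 - 7.5561*y + 6.2952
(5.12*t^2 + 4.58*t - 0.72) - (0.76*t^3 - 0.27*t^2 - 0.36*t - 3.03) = -0.76*t^3 + 5.39*t^2 + 4.94*t + 2.31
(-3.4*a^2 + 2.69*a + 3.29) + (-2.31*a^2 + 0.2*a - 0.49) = -5.71*a^2 + 2.89*a + 2.8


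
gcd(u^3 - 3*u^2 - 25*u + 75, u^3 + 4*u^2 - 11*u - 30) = u^2 + 2*u - 15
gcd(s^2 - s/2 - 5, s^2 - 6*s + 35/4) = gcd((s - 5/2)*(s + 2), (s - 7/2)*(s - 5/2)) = s - 5/2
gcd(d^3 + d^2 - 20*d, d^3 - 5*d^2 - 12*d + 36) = 1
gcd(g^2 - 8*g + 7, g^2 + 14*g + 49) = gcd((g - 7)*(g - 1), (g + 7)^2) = 1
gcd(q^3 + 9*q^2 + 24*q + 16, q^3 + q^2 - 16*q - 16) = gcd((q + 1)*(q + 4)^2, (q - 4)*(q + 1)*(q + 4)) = q^2 + 5*q + 4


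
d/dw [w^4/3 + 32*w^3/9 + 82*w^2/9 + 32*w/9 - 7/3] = 4*w^3/3 + 32*w^2/3 + 164*w/9 + 32/9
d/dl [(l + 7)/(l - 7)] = -14/(l - 7)^2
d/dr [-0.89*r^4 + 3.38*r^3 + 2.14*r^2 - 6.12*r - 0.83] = -3.56*r^3 + 10.14*r^2 + 4.28*r - 6.12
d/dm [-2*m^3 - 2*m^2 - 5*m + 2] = -6*m^2 - 4*m - 5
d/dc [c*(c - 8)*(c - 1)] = 3*c^2 - 18*c + 8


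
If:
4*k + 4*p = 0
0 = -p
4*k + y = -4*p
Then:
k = 0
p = 0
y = 0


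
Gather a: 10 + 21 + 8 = 39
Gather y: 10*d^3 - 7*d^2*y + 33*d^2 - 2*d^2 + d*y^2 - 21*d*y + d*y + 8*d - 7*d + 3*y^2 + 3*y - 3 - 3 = 10*d^3 + 31*d^2 + d + y^2*(d + 3) + y*(-7*d^2 - 20*d + 3) - 6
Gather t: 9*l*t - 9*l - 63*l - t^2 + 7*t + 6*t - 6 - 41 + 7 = -72*l - t^2 + t*(9*l + 13) - 40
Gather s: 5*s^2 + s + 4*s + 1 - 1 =5*s^2 + 5*s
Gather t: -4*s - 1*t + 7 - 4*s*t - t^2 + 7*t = -4*s - t^2 + t*(6 - 4*s) + 7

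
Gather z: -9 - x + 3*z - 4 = -x + 3*z - 13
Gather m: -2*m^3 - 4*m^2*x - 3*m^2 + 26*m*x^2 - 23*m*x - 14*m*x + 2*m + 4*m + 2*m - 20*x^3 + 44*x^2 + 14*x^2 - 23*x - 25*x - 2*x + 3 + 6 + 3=-2*m^3 + m^2*(-4*x - 3) + m*(26*x^2 - 37*x + 8) - 20*x^3 + 58*x^2 - 50*x + 12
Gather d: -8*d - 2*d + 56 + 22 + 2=80 - 10*d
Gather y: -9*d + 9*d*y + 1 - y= -9*d + y*(9*d - 1) + 1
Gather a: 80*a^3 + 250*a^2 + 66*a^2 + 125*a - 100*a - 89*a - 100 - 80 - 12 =80*a^3 + 316*a^2 - 64*a - 192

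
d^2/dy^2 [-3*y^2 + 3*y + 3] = -6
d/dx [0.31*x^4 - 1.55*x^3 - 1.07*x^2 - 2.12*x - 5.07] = 1.24*x^3 - 4.65*x^2 - 2.14*x - 2.12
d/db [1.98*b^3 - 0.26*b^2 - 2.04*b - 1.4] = 5.94*b^2 - 0.52*b - 2.04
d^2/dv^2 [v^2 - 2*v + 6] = 2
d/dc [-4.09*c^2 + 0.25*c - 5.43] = 0.25 - 8.18*c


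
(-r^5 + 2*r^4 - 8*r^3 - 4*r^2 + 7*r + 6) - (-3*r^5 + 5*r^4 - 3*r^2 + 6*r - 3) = 2*r^5 - 3*r^4 - 8*r^3 - r^2 + r + 9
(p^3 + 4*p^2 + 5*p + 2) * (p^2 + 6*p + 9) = p^5 + 10*p^4 + 38*p^3 + 68*p^2 + 57*p + 18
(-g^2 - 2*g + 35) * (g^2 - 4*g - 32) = -g^4 + 2*g^3 + 75*g^2 - 76*g - 1120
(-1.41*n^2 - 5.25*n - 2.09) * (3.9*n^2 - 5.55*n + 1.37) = -5.499*n^4 - 12.6495*n^3 + 19.0548*n^2 + 4.407*n - 2.8633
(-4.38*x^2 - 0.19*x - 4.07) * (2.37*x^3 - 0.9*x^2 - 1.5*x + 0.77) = -10.3806*x^5 + 3.4917*x^4 - 2.9049*x^3 + 0.575400000000001*x^2 + 5.9587*x - 3.1339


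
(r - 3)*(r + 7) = r^2 + 4*r - 21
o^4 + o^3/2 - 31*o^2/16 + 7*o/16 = o*(o - 1)*(o - 1/4)*(o + 7/4)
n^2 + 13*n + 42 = (n + 6)*(n + 7)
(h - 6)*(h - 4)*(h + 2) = h^3 - 8*h^2 + 4*h + 48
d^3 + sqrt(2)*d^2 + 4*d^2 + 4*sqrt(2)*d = d*(d + 4)*(d + sqrt(2))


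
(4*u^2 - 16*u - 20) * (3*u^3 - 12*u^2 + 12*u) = 12*u^5 - 96*u^4 + 180*u^3 + 48*u^2 - 240*u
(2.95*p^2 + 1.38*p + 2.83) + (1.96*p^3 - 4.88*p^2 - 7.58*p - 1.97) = 1.96*p^3 - 1.93*p^2 - 6.2*p + 0.86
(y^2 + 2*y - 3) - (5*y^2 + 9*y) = -4*y^2 - 7*y - 3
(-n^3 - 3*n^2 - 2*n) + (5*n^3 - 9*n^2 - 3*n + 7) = 4*n^3 - 12*n^2 - 5*n + 7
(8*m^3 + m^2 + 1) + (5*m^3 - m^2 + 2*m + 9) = 13*m^3 + 2*m + 10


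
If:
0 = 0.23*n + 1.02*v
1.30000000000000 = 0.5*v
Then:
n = -11.53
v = 2.60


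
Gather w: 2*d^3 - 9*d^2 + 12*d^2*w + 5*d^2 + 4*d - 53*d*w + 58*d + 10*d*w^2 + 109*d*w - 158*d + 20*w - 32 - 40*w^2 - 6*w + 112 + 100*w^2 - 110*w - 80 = 2*d^3 - 4*d^2 - 96*d + w^2*(10*d + 60) + w*(12*d^2 + 56*d - 96)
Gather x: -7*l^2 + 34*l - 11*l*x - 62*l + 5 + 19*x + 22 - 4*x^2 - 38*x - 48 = -7*l^2 - 28*l - 4*x^2 + x*(-11*l - 19) - 21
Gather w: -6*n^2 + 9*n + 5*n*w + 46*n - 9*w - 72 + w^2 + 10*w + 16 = -6*n^2 + 55*n + w^2 + w*(5*n + 1) - 56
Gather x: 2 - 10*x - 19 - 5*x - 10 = -15*x - 27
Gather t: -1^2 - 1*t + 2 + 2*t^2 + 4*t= 2*t^2 + 3*t + 1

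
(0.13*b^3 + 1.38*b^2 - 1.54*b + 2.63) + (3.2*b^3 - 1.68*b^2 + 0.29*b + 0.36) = 3.33*b^3 - 0.3*b^2 - 1.25*b + 2.99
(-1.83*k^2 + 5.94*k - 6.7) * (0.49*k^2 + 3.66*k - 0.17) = -0.8967*k^4 - 3.7872*k^3 + 18.7685*k^2 - 25.5318*k + 1.139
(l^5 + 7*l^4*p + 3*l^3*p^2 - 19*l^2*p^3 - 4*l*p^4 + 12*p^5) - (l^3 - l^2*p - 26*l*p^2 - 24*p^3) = l^5 + 7*l^4*p + 3*l^3*p^2 - l^3 - 19*l^2*p^3 + l^2*p - 4*l*p^4 + 26*l*p^2 + 12*p^5 + 24*p^3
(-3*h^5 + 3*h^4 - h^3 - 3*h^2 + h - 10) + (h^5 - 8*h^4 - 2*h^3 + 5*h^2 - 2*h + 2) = -2*h^5 - 5*h^4 - 3*h^3 + 2*h^2 - h - 8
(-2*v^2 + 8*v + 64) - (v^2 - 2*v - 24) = -3*v^2 + 10*v + 88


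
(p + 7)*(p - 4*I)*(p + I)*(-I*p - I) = -I*p^4 - 3*p^3 - 8*I*p^3 - 24*p^2 - 11*I*p^2 - 21*p - 32*I*p - 28*I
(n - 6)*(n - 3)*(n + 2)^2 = n^4 - 5*n^3 - 14*n^2 + 36*n + 72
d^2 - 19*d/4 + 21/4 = (d - 3)*(d - 7/4)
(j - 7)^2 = j^2 - 14*j + 49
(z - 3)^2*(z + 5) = z^3 - z^2 - 21*z + 45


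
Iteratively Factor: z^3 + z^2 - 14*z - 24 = (z + 3)*(z^2 - 2*z - 8) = (z + 2)*(z + 3)*(z - 4)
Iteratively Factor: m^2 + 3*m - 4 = (m + 4)*(m - 1)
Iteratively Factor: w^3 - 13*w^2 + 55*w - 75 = (w - 5)*(w^2 - 8*w + 15) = (w - 5)*(w - 3)*(w - 5)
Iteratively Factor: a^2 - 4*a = (a - 4)*(a)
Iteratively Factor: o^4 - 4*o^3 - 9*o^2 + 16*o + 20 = (o + 1)*(o^3 - 5*o^2 - 4*o + 20) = (o + 1)*(o + 2)*(o^2 - 7*o + 10) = (o - 2)*(o + 1)*(o + 2)*(o - 5)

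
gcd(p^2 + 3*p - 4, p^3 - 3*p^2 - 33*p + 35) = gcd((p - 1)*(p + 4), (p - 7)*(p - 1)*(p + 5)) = p - 1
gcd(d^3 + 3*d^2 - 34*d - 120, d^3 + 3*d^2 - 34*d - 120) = d^3 + 3*d^2 - 34*d - 120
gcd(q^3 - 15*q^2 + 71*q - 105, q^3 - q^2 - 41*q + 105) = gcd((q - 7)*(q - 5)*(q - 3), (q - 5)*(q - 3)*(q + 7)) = q^2 - 8*q + 15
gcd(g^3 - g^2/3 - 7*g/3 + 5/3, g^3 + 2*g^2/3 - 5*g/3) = g^2 + 2*g/3 - 5/3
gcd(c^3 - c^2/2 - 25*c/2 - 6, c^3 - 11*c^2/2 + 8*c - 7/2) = 1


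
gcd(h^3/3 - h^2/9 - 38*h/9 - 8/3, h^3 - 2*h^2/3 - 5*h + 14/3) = 1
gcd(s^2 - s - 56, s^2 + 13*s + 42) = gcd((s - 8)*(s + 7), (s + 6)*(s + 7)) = s + 7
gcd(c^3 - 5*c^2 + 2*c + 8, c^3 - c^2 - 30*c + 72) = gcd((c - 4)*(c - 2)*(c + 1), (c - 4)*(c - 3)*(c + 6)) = c - 4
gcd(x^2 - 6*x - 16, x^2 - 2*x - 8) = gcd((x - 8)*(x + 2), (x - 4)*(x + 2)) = x + 2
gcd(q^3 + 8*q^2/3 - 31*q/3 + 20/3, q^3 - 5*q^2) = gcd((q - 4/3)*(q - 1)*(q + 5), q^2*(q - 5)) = 1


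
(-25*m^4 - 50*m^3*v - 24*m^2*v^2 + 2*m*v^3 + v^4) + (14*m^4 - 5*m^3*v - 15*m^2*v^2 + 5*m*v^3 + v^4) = -11*m^4 - 55*m^3*v - 39*m^2*v^2 + 7*m*v^3 + 2*v^4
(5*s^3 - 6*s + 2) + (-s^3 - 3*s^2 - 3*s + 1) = 4*s^3 - 3*s^2 - 9*s + 3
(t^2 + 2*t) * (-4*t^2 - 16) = -4*t^4 - 8*t^3 - 16*t^2 - 32*t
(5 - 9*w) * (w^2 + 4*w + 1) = -9*w^3 - 31*w^2 + 11*w + 5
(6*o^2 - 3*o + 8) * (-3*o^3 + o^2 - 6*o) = -18*o^5 + 15*o^4 - 63*o^3 + 26*o^2 - 48*o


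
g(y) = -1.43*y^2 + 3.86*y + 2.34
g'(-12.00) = 38.18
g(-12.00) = -249.90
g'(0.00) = 3.86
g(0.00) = 2.34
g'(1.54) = -0.54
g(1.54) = 4.89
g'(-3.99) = 15.27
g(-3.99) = -35.83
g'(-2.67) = 11.50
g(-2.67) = -18.16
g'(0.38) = 2.77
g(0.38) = 3.60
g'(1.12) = 0.66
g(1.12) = 4.87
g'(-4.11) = 15.61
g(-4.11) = -37.68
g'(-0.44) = 5.12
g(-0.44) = 0.36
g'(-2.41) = 10.75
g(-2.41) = -15.27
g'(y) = 3.86 - 2.86*y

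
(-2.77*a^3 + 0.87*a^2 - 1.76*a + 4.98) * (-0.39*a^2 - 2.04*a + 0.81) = 1.0803*a^5 + 5.3115*a^4 - 3.3321*a^3 + 2.3529*a^2 - 11.5848*a + 4.0338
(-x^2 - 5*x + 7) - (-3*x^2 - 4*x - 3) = 2*x^2 - x + 10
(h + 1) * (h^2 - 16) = h^3 + h^2 - 16*h - 16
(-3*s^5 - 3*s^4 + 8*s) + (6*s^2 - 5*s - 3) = -3*s^5 - 3*s^4 + 6*s^2 + 3*s - 3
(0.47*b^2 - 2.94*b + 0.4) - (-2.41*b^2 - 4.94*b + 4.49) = 2.88*b^2 + 2.0*b - 4.09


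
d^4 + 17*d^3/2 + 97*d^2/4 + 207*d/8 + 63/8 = (d + 1/2)*(d + 3/2)*(d + 3)*(d + 7/2)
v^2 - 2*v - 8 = (v - 4)*(v + 2)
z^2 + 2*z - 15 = (z - 3)*(z + 5)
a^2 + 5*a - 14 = (a - 2)*(a + 7)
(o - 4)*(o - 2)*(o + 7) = o^3 + o^2 - 34*o + 56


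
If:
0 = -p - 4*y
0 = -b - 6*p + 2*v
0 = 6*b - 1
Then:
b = 1/6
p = -4*y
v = 1/12 - 12*y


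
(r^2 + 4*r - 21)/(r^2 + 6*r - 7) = (r - 3)/(r - 1)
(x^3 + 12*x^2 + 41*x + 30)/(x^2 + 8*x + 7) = (x^2 + 11*x + 30)/(x + 7)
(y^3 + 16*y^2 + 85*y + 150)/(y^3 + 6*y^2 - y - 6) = (y^2 + 10*y + 25)/(y^2 - 1)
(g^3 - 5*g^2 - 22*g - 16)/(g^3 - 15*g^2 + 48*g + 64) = (g + 2)/(g - 8)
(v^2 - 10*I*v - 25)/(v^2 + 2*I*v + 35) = (v - 5*I)/(v + 7*I)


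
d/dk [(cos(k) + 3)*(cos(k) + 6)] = -(2*cos(k) + 9)*sin(k)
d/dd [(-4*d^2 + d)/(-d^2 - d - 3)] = (5*d^2 + 24*d - 3)/(d^4 + 2*d^3 + 7*d^2 + 6*d + 9)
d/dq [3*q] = 3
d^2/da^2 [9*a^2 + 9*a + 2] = 18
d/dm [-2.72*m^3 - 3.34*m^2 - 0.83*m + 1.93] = -8.16*m^2 - 6.68*m - 0.83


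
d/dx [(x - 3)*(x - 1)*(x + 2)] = 3*x^2 - 4*x - 5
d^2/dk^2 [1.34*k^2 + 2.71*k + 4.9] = 2.68000000000000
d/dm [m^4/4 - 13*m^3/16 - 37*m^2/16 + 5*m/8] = m^3 - 39*m^2/16 - 37*m/8 + 5/8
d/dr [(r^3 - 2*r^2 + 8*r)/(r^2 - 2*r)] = (r^2 - 4*r - 4)/(r^2 - 4*r + 4)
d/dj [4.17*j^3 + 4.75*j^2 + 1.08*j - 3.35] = 12.51*j^2 + 9.5*j + 1.08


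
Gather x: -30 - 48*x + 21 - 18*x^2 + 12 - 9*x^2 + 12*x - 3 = -27*x^2 - 36*x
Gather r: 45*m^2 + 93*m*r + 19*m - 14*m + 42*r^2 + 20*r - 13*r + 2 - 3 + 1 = 45*m^2 + 5*m + 42*r^2 + r*(93*m + 7)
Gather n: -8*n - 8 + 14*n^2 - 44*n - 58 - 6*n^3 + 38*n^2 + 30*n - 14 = -6*n^3 + 52*n^2 - 22*n - 80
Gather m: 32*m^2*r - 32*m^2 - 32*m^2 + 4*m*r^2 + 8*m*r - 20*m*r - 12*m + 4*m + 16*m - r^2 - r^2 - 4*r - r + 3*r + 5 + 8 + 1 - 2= m^2*(32*r - 64) + m*(4*r^2 - 12*r + 8) - 2*r^2 - 2*r + 12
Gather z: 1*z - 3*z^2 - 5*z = -3*z^2 - 4*z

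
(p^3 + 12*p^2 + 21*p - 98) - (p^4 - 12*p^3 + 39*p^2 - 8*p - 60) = -p^4 + 13*p^3 - 27*p^2 + 29*p - 38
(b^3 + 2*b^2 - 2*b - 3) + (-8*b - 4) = b^3 + 2*b^2 - 10*b - 7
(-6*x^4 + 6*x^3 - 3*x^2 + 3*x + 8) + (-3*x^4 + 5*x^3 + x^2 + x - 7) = -9*x^4 + 11*x^3 - 2*x^2 + 4*x + 1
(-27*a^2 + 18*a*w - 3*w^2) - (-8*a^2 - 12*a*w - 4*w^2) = -19*a^2 + 30*a*w + w^2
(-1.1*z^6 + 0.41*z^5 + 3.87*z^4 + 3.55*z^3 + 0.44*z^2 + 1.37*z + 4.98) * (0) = 0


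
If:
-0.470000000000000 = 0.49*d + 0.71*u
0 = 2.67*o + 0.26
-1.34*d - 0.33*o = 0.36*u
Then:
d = 0.25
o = -0.10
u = -0.83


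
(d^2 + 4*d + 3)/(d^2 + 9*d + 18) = (d + 1)/(d + 6)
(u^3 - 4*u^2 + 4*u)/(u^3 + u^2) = (u^2 - 4*u + 4)/(u*(u + 1))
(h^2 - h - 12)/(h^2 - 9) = (h - 4)/(h - 3)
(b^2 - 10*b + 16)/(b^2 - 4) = (b - 8)/(b + 2)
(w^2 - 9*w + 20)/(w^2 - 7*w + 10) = (w - 4)/(w - 2)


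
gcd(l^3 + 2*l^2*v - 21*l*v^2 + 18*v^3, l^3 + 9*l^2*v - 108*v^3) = -l^2 - 3*l*v + 18*v^2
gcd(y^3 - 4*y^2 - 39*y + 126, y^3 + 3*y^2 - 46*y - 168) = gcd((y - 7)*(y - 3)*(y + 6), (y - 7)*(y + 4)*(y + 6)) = y^2 - y - 42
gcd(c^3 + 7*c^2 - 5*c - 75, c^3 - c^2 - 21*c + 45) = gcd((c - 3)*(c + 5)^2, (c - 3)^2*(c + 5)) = c^2 + 2*c - 15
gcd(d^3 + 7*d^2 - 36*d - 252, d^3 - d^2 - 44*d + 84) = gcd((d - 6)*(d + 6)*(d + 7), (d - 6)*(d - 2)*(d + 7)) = d^2 + d - 42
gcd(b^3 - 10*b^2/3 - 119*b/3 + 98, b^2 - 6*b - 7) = b - 7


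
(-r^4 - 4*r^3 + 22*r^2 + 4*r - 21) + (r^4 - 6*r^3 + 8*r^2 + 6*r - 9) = -10*r^3 + 30*r^2 + 10*r - 30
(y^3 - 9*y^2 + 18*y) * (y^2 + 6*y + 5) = y^5 - 3*y^4 - 31*y^3 + 63*y^2 + 90*y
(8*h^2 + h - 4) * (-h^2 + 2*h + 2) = -8*h^4 + 15*h^3 + 22*h^2 - 6*h - 8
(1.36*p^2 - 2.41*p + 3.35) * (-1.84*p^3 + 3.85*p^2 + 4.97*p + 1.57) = -2.5024*p^5 + 9.6704*p^4 - 8.6833*p^3 + 3.055*p^2 + 12.8658*p + 5.2595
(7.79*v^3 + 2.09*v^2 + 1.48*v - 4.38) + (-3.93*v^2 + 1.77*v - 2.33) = 7.79*v^3 - 1.84*v^2 + 3.25*v - 6.71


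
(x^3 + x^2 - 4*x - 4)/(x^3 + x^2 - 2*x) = (x^2 - x - 2)/(x*(x - 1))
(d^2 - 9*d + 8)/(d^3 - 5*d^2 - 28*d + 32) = 1/(d + 4)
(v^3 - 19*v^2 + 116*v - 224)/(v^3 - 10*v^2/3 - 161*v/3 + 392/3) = 3*(v^2 - 11*v + 28)/(3*v^2 + 14*v - 49)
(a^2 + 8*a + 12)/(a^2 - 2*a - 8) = (a + 6)/(a - 4)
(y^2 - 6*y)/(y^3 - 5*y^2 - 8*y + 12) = y/(y^2 + y - 2)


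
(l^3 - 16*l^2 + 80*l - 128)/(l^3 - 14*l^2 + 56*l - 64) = (l - 4)/(l - 2)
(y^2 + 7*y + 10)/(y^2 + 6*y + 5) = (y + 2)/(y + 1)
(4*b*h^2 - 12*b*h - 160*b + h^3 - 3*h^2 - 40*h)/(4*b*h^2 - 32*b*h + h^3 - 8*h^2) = (h + 5)/h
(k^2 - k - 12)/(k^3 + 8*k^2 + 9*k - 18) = (k - 4)/(k^2 + 5*k - 6)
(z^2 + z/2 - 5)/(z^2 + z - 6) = (z + 5/2)/(z + 3)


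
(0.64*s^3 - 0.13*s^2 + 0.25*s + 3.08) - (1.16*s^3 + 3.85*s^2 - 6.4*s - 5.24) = -0.52*s^3 - 3.98*s^2 + 6.65*s + 8.32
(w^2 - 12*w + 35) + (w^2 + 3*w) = 2*w^2 - 9*w + 35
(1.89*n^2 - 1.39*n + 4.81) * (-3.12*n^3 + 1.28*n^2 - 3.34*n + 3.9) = -5.8968*n^5 + 6.756*n^4 - 23.099*n^3 + 18.1704*n^2 - 21.4864*n + 18.759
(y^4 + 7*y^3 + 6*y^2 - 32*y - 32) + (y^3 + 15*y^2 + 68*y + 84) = y^4 + 8*y^3 + 21*y^2 + 36*y + 52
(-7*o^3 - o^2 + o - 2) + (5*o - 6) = -7*o^3 - o^2 + 6*o - 8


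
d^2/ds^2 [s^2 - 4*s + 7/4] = 2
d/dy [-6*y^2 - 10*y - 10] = -12*y - 10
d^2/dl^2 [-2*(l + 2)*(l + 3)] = -4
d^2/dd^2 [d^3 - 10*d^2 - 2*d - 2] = 6*d - 20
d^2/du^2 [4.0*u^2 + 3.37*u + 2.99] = 8.00000000000000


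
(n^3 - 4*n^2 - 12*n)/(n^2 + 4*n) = (n^2 - 4*n - 12)/(n + 4)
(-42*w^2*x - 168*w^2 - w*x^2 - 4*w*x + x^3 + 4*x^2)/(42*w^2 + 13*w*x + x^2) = (-7*w*x - 28*w + x^2 + 4*x)/(7*w + x)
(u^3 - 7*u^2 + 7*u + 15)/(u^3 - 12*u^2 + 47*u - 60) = (u + 1)/(u - 4)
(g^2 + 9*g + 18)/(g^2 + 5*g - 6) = (g + 3)/(g - 1)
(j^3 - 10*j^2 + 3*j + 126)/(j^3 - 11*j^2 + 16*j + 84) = (j + 3)/(j + 2)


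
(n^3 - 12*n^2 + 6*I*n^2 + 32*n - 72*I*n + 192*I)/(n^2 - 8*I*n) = (n^3 + 6*n^2*(-2 + I) + 8*n*(4 - 9*I) + 192*I)/(n*(n - 8*I))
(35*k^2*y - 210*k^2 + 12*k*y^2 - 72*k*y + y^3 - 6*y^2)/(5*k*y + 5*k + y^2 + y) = (7*k*y - 42*k + y^2 - 6*y)/(y + 1)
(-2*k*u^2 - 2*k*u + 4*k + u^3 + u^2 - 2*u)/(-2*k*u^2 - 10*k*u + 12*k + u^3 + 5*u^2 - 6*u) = (u + 2)/(u + 6)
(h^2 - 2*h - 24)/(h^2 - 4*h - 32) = (h - 6)/(h - 8)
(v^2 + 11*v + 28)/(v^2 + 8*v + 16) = (v + 7)/(v + 4)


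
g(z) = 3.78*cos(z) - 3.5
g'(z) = -3.78*sin(z)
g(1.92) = -4.79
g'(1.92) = -3.55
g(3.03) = -7.26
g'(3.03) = -0.42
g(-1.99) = -5.04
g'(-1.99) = 3.45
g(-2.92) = -7.19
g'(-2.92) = 0.83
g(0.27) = 0.14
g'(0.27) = -1.01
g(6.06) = 0.19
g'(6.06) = 0.84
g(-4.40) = -4.66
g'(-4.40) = -3.60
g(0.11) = 0.26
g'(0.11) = -0.41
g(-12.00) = -0.31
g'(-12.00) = -2.03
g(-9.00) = -6.94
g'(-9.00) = 1.56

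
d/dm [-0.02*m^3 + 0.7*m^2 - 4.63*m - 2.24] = -0.06*m^2 + 1.4*m - 4.63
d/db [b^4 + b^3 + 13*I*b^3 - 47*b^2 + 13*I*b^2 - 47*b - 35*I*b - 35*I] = 4*b^3 + b^2*(3 + 39*I) + b*(-94 + 26*I) - 47 - 35*I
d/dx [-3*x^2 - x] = -6*x - 1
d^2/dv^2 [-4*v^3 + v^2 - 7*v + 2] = 2 - 24*v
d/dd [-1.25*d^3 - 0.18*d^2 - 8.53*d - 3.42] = -3.75*d^2 - 0.36*d - 8.53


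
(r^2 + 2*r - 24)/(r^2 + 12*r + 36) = (r - 4)/(r + 6)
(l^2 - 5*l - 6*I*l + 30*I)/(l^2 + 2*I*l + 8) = (l^2 - 5*l - 6*I*l + 30*I)/(l^2 + 2*I*l + 8)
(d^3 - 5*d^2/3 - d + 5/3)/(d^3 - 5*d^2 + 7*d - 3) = (3*d^2 - 2*d - 5)/(3*(d^2 - 4*d + 3))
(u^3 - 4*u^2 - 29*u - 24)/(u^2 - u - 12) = (u^2 - 7*u - 8)/(u - 4)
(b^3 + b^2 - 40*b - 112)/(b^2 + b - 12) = (b^2 - 3*b - 28)/(b - 3)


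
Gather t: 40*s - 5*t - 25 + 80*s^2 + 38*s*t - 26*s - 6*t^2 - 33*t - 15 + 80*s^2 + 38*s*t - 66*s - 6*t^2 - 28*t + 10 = 160*s^2 - 52*s - 12*t^2 + t*(76*s - 66) - 30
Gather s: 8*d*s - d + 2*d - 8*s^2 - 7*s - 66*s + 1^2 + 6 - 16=d - 8*s^2 + s*(8*d - 73) - 9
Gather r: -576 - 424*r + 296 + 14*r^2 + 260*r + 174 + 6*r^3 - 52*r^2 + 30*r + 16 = 6*r^3 - 38*r^2 - 134*r - 90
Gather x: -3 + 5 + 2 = 4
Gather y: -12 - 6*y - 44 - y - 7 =-7*y - 63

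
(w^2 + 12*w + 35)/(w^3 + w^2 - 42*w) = (w + 5)/(w*(w - 6))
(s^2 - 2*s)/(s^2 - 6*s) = (s - 2)/(s - 6)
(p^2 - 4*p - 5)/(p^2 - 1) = (p - 5)/(p - 1)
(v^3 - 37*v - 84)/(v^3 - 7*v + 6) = (v^3 - 37*v - 84)/(v^3 - 7*v + 6)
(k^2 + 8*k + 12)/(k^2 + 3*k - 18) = (k + 2)/(k - 3)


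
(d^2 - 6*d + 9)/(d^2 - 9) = (d - 3)/(d + 3)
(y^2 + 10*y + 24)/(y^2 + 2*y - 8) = (y + 6)/(y - 2)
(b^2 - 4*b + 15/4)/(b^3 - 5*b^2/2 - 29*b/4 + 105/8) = 2*(2*b - 5)/(4*b^2 - 4*b - 35)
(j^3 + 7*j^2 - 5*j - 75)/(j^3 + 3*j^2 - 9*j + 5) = (j^2 + 2*j - 15)/(j^2 - 2*j + 1)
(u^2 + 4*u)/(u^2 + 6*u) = (u + 4)/(u + 6)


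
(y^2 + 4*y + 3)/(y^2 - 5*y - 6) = (y + 3)/(y - 6)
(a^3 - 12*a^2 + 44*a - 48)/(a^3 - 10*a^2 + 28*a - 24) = (a - 4)/(a - 2)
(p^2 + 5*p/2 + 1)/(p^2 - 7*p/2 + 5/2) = (2*p^2 + 5*p + 2)/(2*p^2 - 7*p + 5)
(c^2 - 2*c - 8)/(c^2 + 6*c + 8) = (c - 4)/(c + 4)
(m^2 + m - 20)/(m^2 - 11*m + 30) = (m^2 + m - 20)/(m^2 - 11*m + 30)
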